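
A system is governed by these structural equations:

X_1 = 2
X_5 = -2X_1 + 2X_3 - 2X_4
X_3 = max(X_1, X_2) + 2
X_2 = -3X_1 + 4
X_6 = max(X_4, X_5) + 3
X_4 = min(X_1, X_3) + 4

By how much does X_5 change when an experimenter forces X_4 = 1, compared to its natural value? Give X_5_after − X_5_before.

Intervening sets X_4 = 1 and removes its equation (X_4 = min(X_1, X_3) + 4).
X_2 = -3X_1 + 4  [with X_1=2]  = -2
X_3 = max(X_1, X_2) + 2  [with X_1=2, X_2=-2]  = 4
X_5 = -2X_1 + 2X_3 - 2X_4  [with X_1=2, X_3=4, X_4=1]  = 2
Without intervention: X_2 = -3X_1 + 4  [with X_1=2]  = -2; X_3 = max(X_1, X_2) + 2  [with X_1=2, X_2=-2]  = 4; X_4 = min(X_1, X_3) + 4  [with X_1=2, X_3=4]  = 6; X_5 = -2X_1 + 2X_3 - 2X_4  [with X_1=2, X_3=4, X_4=6]  = -8.
Change = 2 − (-8) = 10.

10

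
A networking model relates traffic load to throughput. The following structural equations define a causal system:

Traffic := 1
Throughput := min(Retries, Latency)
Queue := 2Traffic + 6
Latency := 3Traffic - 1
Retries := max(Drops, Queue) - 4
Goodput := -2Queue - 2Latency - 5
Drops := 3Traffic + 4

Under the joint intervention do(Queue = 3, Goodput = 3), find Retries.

Setting Queue = 3, Goodput = 3 by intervention discards those variables' equations.
Drops = 3Traffic + 4  [with Traffic=1]  = 7
Retries = max(Drops, Queue) - 4  [with Drops=7, Queue=3]  = 3

3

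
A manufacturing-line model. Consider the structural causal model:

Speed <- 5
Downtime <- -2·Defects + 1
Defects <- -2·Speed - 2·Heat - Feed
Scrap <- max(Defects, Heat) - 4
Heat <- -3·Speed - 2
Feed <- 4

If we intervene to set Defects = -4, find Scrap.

-8

Intervening sets Defects = -4 and removes its equation (Defects <- -2·Speed - 2·Heat - Feed).
Heat = -3·Speed - 2  [with Speed=5]  = -17
Scrap = max(Defects, Heat) - 4  [with Defects=-4, Heat=-17]  = -8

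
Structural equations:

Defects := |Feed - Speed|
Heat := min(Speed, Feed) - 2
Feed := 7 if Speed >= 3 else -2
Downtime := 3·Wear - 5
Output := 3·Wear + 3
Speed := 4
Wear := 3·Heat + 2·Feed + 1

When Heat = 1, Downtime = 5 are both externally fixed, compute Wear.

18

The joint intervention fixes Heat = 1, Downtime = 5, removing each variable's own equation.
Feed = 7 if Speed >= 3 else -2  [with Speed=4]  = 7
Wear = 3·Heat + 2·Feed + 1  [with Heat=1, Feed=7]  = 18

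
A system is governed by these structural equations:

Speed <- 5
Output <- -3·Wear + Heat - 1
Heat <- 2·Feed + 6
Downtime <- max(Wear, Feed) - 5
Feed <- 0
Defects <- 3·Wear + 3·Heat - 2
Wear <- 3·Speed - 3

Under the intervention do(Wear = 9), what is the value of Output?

-22

Under do(Wear=9), the mechanism Wear <- 3·Speed - 3 is discarded; Wear is fixed at 9.
Heat = 2·Feed + 6  [with Feed=0]  = 6
Output = -3·Wear + Heat - 1  [with Wear=9, Heat=6]  = -22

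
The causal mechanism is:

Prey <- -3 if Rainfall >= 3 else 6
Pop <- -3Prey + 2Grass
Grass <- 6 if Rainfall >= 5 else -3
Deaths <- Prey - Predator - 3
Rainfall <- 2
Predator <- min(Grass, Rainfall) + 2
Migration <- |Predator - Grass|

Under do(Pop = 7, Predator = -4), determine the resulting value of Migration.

1

Setting Pop = 7, Predator = -4 by intervention discards those variables' equations.
Grass = 6 if Rainfall >= 5 else -3  [with Rainfall=2]  = -3
Migration = |Predator - Grass|  [with Predator=-4, Grass=-3]  = 1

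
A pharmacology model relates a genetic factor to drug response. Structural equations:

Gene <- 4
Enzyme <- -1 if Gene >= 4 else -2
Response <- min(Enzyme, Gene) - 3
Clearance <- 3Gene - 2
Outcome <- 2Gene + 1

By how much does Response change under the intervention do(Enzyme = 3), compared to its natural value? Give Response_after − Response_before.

The intervention breaks the incoming arrows to Enzyme: Enzyme <- -1 if Gene >= 4 else -2 no longer applies, and Enzyme = 3.
Response = min(Enzyme, Gene) - 3  [with Enzyme=3, Gene=4]  = 0
Without intervention: Enzyme = -1 if Gene >= 4 else -2  [with Gene=4]  = -1; Response = min(Enzyme, Gene) - 3  [with Enzyme=-1, Gene=4]  = -4.
Change = 0 − (-4) = 4.

4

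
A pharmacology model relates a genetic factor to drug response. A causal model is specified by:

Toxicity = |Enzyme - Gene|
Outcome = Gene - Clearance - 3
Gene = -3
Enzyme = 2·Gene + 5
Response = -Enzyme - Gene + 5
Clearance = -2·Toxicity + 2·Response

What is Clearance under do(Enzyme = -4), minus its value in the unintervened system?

8

do(Enzyme=-4) replaces the equation Enzyme = 2·Gene + 5 with the constant Enzyme = -4.
Response = -Enzyme - Gene + 5  [with Enzyme=-4, Gene=-3]  = 12
Toxicity = |Enzyme - Gene|  [with Enzyme=-4, Gene=-3]  = 1
Clearance = -2·Toxicity + 2·Response  [with Toxicity=1, Response=12]  = 22
Without intervention: Enzyme = 2·Gene + 5  [with Gene=-3]  = -1; Response = -Enzyme - Gene + 5  [with Enzyme=-1, Gene=-3]  = 9; Toxicity = |Enzyme - Gene|  [with Enzyme=-1, Gene=-3]  = 2; Clearance = -2·Toxicity + 2·Response  [with Toxicity=2, Response=9]  = 14.
Change = 22 − 14 = 8.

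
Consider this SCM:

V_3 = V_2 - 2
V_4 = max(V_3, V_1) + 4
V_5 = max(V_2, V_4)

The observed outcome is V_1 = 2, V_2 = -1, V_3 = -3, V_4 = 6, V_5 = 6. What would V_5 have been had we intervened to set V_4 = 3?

Intervening sets V_4 = 3 and removes its equation (V_4 = max(V_3, V_1) + 4).
V_5 = max(V_2, V_4)  [with V_2=-1, V_4=3]  = 3

3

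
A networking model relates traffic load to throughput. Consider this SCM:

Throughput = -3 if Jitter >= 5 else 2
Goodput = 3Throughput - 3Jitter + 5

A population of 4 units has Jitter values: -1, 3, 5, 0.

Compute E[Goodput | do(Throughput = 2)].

Every unit gets Throughput=2 under the intervention. Goodput values become 14, 2, -4, 11; E[Goodput|do(Throughput=2)] = 5.75.

5.75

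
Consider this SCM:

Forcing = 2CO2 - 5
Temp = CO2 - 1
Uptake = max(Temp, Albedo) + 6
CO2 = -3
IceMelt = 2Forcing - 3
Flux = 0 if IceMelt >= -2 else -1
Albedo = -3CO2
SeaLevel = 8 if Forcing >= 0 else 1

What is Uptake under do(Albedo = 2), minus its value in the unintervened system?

do(Albedo=2) replaces the equation Albedo = -3CO2 with the constant Albedo = 2.
Temp = CO2 - 1  [with CO2=-3]  = -4
Uptake = max(Temp, Albedo) + 6  [with Temp=-4, Albedo=2]  = 8
Without intervention: Temp = CO2 - 1  [with CO2=-3]  = -4; Albedo = -3CO2  [with CO2=-3]  = 9; Uptake = max(Temp, Albedo) + 6  [with Temp=-4, Albedo=9]  = 15.
Change = 8 − 15 = -7.

-7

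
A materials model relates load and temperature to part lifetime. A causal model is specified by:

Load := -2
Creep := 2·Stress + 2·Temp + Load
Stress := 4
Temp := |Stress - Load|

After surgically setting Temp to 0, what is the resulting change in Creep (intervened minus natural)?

The intervention breaks the incoming arrows to Temp: Temp := |Stress - Load| no longer applies, and Temp = 0.
Creep = 2·Stress + 2·Temp + Load  [with Stress=4, Temp=0, Load=-2]  = 6
Without intervention: Temp = |Stress - Load|  [with Stress=4, Load=-2]  = 6; Creep = 2·Stress + 2·Temp + Load  [with Stress=4, Temp=6, Load=-2]  = 18.
Change = 6 − 18 = -12.

-12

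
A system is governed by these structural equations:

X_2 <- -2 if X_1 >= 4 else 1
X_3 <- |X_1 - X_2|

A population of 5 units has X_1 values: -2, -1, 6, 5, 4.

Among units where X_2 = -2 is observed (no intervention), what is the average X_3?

Conditioning on X_2=-2 selects the 3 unit(s) with X_1 ∈ {6, 5, 4}. Their X_3 values: 8, 7, 6. Mean = 7.

7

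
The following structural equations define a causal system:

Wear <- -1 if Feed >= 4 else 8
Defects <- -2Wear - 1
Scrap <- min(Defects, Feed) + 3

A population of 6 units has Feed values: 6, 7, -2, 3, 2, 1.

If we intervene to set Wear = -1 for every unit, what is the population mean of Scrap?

Every unit gets Wear=-1 under the intervention. Scrap values become 4, 4, 1, 4, 4, 4; E[Scrap|do(Wear=-1)] = 3.5.

3.5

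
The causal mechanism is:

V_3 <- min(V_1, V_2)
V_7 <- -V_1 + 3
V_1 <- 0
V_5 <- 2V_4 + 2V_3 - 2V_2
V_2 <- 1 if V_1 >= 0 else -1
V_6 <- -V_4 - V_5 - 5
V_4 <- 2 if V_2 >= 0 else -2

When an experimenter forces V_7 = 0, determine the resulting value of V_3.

0

Intervening sets V_7 = 0 and removes its equation (V_7 <- -V_1 + 3).
V_3 is not downstream of the intervention, so its value is determined by the original equations.
V_2 = 1 if V_1 >= 0 else -1  [with V_1=0]  = 1
V_3 = min(V_1, V_2)  [with V_1=0, V_2=1]  = 0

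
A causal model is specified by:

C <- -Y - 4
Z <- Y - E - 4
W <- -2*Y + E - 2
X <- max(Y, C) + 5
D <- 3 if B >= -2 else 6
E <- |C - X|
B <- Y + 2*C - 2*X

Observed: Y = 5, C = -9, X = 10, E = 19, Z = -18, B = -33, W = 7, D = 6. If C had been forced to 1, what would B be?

Under do(C=1), the mechanism C <- -Y - 4 is discarded; C is fixed at 1.
X = max(Y, C) + 5  [with Y=5, C=1]  = 10
B = Y + 2*C - 2*X  [with Y=5, C=1, X=10]  = -13

-13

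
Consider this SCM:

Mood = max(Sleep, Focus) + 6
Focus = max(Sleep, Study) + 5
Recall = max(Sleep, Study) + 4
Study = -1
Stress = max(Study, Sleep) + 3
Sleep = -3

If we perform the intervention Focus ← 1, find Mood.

7

Intervening sets Focus = 1 and removes its equation (Focus = max(Sleep, Study) + 5).
Mood = max(Sleep, Focus) + 6  [with Sleep=-3, Focus=1]  = 7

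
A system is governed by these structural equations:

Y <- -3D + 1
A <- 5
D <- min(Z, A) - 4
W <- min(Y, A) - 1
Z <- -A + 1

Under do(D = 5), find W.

-15

do(D=5) replaces the equation D <- min(Z, A) - 4 with the constant D = 5.
Y = -3D + 1  [with D=5]  = -14
W = min(Y, A) - 1  [with Y=-14, A=5]  = -15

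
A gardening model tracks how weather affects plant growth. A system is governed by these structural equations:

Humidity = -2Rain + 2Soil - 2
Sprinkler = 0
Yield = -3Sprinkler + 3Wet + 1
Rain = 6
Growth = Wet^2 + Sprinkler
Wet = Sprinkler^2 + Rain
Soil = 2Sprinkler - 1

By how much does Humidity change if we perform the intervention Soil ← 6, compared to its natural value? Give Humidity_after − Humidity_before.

The intervention breaks the incoming arrows to Soil: Soil = 2Sprinkler - 1 no longer applies, and Soil = 6.
Humidity = -2Rain + 2Soil - 2  [with Rain=6, Soil=6]  = -2
Without intervention: Soil = 2Sprinkler - 1  [with Sprinkler=0]  = -1; Humidity = -2Rain + 2Soil - 2  [with Rain=6, Soil=-1]  = -16.
Change = -2 − (-16) = 14.

14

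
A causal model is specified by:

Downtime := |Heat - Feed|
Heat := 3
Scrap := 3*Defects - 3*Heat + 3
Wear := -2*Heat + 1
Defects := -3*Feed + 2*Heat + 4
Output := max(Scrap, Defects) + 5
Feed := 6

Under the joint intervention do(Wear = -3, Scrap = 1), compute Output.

Setting Wear = -3, Scrap = 1 by intervention discards those variables' equations.
Defects = -3*Feed + 2*Heat + 4  [with Feed=6, Heat=3]  = -8
Output = max(Scrap, Defects) + 5  [with Scrap=1, Defects=-8]  = 6

6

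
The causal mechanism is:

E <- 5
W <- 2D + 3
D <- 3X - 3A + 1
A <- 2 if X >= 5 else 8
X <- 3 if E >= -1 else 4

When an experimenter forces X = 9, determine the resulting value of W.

47

do(X=9) replaces the equation X <- 3 if E >= -1 else 4 with the constant X = 9.
A = 2 if X >= 5 else 8  [with X=9]  = 2
D = 3X - 3A + 1  [with X=9, A=2]  = 22
W = 2D + 3  [with D=22]  = 47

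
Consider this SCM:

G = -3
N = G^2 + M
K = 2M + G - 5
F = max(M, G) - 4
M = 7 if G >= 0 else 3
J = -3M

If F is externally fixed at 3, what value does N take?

12

Intervening sets F = 3 and removes its equation (F = max(M, G) - 4).
No directed path runs from F to N, so N keeps its natural value.
M = 7 if G >= 0 else 3  [with G=-3]  = 3
N = G^2 + M  [with G=-3, M=3]  = 12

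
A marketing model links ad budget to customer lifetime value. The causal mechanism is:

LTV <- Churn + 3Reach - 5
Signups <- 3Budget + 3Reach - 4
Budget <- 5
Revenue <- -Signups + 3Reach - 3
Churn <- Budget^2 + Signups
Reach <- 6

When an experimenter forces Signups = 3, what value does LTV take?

41

The intervention breaks the incoming arrows to Signups: Signups <- 3Budget + 3Reach - 4 no longer applies, and Signups = 3.
Churn = Budget^2 + Signups  [with Budget=5, Signups=3]  = 28
LTV = Churn + 3Reach - 5  [with Churn=28, Reach=6]  = 41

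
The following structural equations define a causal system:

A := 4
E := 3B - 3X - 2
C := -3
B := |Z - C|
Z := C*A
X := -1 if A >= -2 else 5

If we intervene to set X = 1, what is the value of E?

22

The intervention breaks the incoming arrows to X: X := -1 if A >= -2 else 5 no longer applies, and X = 1.
Z = C*A  [with C=-3, A=4]  = -12
B = |Z - C|  [with Z=-12, C=-3]  = 9
E = 3B - 3X - 2  [with B=9, X=1]  = 22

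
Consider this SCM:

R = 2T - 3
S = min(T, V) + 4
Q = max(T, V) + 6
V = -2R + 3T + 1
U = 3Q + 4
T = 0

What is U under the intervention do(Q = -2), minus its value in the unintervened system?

-45

Under do(Q=-2), the mechanism Q = max(T, V) + 6 is discarded; Q is fixed at -2.
U = 3Q + 4  [with Q=-2]  = -2
Without intervention: R = 2T - 3  [with T=0]  = -3; V = -2R + 3T + 1  [with R=-3, T=0]  = 7; Q = max(T, V) + 6  [with T=0, V=7]  = 13; U = 3Q + 4  [with Q=13]  = 43.
Change = -2 − 43 = -45.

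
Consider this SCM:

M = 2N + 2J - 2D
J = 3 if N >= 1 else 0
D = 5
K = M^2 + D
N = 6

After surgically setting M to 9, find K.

86

Intervening sets M = 9 and removes its equation (M = 2N + 2J - 2D).
K = M^2 + D  [with M=9, D=5]  = 86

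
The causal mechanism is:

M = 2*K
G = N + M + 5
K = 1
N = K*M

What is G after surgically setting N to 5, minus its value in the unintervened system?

3

The intervention breaks the incoming arrows to N: N = K*M no longer applies, and N = 5.
M = 2*K  [with K=1]  = 2
G = N + M + 5  [with N=5, M=2]  = 12
Without intervention: M = 2*K  [with K=1]  = 2; N = K*M  [with K=1, M=2]  = 2; G = N + M + 5  [with N=2, M=2]  = 9.
Change = 12 − 9 = 3.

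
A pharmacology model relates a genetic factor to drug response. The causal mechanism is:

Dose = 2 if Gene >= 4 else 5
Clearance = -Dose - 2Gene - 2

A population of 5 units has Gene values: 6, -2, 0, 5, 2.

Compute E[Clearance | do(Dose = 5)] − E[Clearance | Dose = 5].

do(Dose=5) breaks Dose's dependence on Gene. With Dose=5 fixed, Clearance across the units is -19, -3, -7, -17, -11, mean -11.4.
Observing Dose=5 restricts to units where Dose's equation naturally yields 5: Gene ∈ {-2, 0, 2}. In that subpopulation Clearance = -3, -7, -11, mean -7.
Difference = -11.4 − (-7) = -4.4.

-4.4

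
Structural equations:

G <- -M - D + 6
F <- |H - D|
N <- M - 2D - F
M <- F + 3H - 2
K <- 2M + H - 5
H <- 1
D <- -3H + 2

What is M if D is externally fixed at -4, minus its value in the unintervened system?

3

Under do(D=-4), the mechanism D <- -3H + 2 is discarded; D is fixed at -4.
F = |H - D|  [with H=1, D=-4]  = 5
M = F + 3H - 2  [with F=5, H=1]  = 6
Without intervention: D = -3H + 2  [with H=1]  = -1; F = |H - D|  [with H=1, D=-1]  = 2; M = F + 3H - 2  [with F=2, H=1]  = 3.
Change = 6 − 3 = 3.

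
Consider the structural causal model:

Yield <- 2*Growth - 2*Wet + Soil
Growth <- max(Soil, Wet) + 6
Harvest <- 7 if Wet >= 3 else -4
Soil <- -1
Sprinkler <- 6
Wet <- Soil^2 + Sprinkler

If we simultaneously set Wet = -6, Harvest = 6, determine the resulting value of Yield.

The joint intervention fixes Wet = -6, Harvest = 6, removing each variable's own equation.
Growth = max(Soil, Wet) + 6  [with Soil=-1, Wet=-6]  = 5
Yield = 2*Growth - 2*Wet + Soil  [with Growth=5, Wet=-6, Soil=-1]  = 21

21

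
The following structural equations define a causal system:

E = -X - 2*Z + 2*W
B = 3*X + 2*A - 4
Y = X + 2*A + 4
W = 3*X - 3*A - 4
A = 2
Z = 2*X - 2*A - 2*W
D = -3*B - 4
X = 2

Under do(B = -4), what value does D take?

The intervention breaks the incoming arrows to B: B = 3*X + 2*A - 4 no longer applies, and B = -4.
D = -3*B - 4  [with B=-4]  = 8

8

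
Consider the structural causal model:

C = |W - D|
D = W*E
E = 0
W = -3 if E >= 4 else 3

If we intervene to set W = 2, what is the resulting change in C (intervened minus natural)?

Under do(W=2), the mechanism W = -3 if E >= 4 else 3 is discarded; W is fixed at 2.
D = W*E  [with W=2, E=0]  = 0
C = |W - D|  [with W=2, D=0]  = 2
Without intervention: W = -3 if E >= 4 else 3  [with E=0]  = 3; D = W*E  [with W=3, E=0]  = 0; C = |W - D|  [with W=3, D=0]  = 3.
Change = 2 − 3 = -1.

-1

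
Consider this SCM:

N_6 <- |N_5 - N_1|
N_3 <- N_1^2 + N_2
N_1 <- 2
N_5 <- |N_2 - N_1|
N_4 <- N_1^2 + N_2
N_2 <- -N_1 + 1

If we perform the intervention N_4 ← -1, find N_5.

3

Intervening sets N_4 = -1 and removes its equation (N_4 <- N_1^2 + N_2).
No directed path runs from N_4 to N_5, so N_5 keeps its natural value.
N_2 = -N_1 + 1  [with N_1=2]  = -1
N_5 = |N_2 - N_1|  [with N_2=-1, N_1=2]  = 3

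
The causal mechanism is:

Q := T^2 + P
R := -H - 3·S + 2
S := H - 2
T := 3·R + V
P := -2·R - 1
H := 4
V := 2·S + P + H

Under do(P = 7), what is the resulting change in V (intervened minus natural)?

Intervening sets P = 7 and removes its equation (P := -2·R - 1).
S = H - 2  [with H=4]  = 2
V = 2·S + P + H  [with S=2, P=7, H=4]  = 15
Without intervention: S = H - 2  [with H=4]  = 2; R = -H - 3·S + 2  [with H=4, S=2]  = -8; P = -2·R - 1  [with R=-8]  = 15; V = 2·S + P + H  [with S=2, P=15, H=4]  = 23.
Change = 15 − 23 = -8.

-8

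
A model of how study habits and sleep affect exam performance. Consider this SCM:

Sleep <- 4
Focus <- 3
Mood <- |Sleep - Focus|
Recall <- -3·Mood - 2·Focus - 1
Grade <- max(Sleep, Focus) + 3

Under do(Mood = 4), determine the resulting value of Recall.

The intervention breaks the incoming arrows to Mood: Mood <- |Sleep - Focus| no longer applies, and Mood = 4.
Recall = -3·Mood - 2·Focus - 1  [with Mood=4, Focus=3]  = -19

-19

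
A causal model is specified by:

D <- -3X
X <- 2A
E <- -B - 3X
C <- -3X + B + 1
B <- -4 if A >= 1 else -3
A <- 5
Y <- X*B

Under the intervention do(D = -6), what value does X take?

do(D=-6) replaces the equation D <- -3X with the constant D = -6.
X is not downstream of the intervention, so its value is determined by the original equations.
X = 2A  [with A=5]  = 10

10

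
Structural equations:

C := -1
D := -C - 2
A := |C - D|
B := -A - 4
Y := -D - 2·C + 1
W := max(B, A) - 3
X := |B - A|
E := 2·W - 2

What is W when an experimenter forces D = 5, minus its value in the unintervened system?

6

Under do(D=5), the mechanism D := -C - 2 is discarded; D is fixed at 5.
A = |C - D|  [with C=-1, D=5]  = 6
B = -A - 4  [with A=6]  = -10
W = max(B, A) - 3  [with B=-10, A=6]  = 3
Without intervention: D = -C - 2  [with C=-1]  = -1; A = |C - D|  [with C=-1, D=-1]  = 0; B = -A - 4  [with A=0]  = -4; W = max(B, A) - 3  [with B=-4, A=0]  = -3.
Change = 3 − (-3) = 6.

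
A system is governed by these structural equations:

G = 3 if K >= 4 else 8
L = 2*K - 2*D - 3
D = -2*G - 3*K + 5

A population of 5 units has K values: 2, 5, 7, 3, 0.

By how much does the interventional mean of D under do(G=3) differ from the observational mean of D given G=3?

7.8

do(G=3) breaks G's dependence on K. With G=3 fixed, D across the units is -7, -16, -22, -10, -1, mean -11.2.
E[D|G=3] averages over only the 2 units with G=3 (K = 5, 7): D = -16, -22, mean -19.
Difference = -11.2 − (-19) = 7.8.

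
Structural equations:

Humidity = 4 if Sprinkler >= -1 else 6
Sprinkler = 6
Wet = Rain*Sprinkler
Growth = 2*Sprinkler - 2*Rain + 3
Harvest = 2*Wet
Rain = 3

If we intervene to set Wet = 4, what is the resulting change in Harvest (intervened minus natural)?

-28

The intervention breaks the incoming arrows to Wet: Wet = Rain*Sprinkler no longer applies, and Wet = 4.
Harvest = 2*Wet  [with Wet=4]  = 8
Without intervention: Wet = Rain*Sprinkler  [with Rain=3, Sprinkler=6]  = 18; Harvest = 2*Wet  [with Wet=18]  = 36.
Change = 8 − 36 = -28.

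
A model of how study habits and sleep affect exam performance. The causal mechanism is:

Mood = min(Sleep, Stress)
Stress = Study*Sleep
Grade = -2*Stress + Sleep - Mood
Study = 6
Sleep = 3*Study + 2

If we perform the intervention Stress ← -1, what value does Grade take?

23

do(Stress=-1) replaces the equation Stress = Study*Sleep with the constant Stress = -1.
Sleep = 3*Study + 2  [with Study=6]  = 20
Mood = min(Sleep, Stress)  [with Sleep=20, Stress=-1]  = -1
Grade = -2*Stress + Sleep - Mood  [with Stress=-1, Sleep=20, Mood=-1]  = 23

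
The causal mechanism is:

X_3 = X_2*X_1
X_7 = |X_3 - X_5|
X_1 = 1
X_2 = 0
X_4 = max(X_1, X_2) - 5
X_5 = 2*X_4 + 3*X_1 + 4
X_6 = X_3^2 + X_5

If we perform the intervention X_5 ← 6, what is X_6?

6

The intervention breaks the incoming arrows to X_5: X_5 = 2*X_4 + 3*X_1 + 4 no longer applies, and X_5 = 6.
X_3 = X_2*X_1  [with X_2=0, X_1=1]  = 0
X_6 = X_3^2 + X_5  [with X_3=0, X_5=6]  = 6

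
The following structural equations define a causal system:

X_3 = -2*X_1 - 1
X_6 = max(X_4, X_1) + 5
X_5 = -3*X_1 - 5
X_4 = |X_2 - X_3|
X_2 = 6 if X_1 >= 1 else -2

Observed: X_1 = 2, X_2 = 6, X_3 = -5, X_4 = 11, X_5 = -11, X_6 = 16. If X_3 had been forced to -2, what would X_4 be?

8

The intervention breaks the incoming arrows to X_3: X_3 = -2*X_1 - 1 no longer applies, and X_3 = -2.
X_2 = 6 if X_1 >= 1 else -2  [with X_1=2]  = 6
X_4 = |X_2 - X_3|  [with X_2=6, X_3=-2]  = 8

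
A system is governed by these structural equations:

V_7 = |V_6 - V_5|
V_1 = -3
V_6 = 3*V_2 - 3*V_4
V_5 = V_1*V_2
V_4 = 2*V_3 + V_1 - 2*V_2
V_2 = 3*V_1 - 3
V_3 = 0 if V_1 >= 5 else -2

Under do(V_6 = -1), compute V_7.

Intervening sets V_6 = -1 and removes its equation (V_6 = 3*V_2 - 3*V_4).
V_2 = 3*V_1 - 3  [with V_1=-3]  = -12
V_5 = V_1*V_2  [with V_1=-3, V_2=-12]  = 36
V_7 = |V_6 - V_5|  [with V_6=-1, V_5=36]  = 37

37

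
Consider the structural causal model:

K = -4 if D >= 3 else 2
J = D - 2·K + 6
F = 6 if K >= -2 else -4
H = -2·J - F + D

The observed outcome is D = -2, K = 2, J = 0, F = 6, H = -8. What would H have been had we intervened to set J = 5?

-18

do(J=5) replaces the equation J = D - 2·K + 6 with the constant J = 5.
K = -4 if D >= 3 else 2  [with D=-2]  = 2
F = 6 if K >= -2 else -4  [with K=2]  = 6
H = -2·J - F + D  [with J=5, F=6, D=-2]  = -18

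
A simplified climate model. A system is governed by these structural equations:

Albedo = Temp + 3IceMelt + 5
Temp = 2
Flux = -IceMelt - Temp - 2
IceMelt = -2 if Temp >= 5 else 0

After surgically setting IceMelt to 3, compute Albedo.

The intervention breaks the incoming arrows to IceMelt: IceMelt = -2 if Temp >= 5 else 0 no longer applies, and IceMelt = 3.
Albedo = Temp + 3IceMelt + 5  [with Temp=2, IceMelt=3]  = 16

16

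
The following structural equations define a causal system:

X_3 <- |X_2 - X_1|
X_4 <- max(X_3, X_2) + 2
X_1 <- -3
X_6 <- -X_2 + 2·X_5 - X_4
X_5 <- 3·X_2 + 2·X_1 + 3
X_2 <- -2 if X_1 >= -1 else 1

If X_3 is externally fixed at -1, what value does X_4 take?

The intervention breaks the incoming arrows to X_3: X_3 <- |X_2 - X_1| no longer applies, and X_3 = -1.
X_2 = -2 if X_1 >= -1 else 1  [with X_1=-3]  = 1
X_4 = max(X_3, X_2) + 2  [with X_3=-1, X_2=1]  = 3

3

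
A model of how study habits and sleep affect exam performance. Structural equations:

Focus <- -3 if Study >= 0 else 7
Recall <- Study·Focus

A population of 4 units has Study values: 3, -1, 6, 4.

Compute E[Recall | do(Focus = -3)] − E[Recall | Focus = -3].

The intervention sets Focus=-3 in all 4 units regardless of Study. Recomputing Recall per unit gives -9, 3, -18, -12; average -9.
E[Recall|Focus=-3] averages over only the 3 units with Focus=-3 (Study = 3, 6, 4): Recall = -9, -18, -12, mean -13.
Difference = -9 − (-13) = 4.

4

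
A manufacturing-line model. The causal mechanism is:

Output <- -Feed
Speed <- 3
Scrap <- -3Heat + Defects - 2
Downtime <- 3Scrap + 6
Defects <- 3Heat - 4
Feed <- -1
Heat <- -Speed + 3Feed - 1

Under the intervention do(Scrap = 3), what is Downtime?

15

Under do(Scrap=3), the mechanism Scrap <- -3Heat + Defects - 2 is discarded; Scrap is fixed at 3.
Downtime = 3Scrap + 6  [with Scrap=3]  = 15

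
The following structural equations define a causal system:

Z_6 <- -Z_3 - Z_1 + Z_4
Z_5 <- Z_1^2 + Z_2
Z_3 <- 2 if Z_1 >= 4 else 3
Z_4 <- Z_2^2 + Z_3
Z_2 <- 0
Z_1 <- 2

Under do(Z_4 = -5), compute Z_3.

3

Under do(Z_4=-5), the mechanism Z_4 <- Z_2^2 + Z_3 is discarded; Z_4 is fixed at -5.
Since Z_3 is not a descendant of the intervened variable, it is unaffected.
Z_3 = 2 if Z_1 >= 4 else 3  [with Z_1=2]  = 3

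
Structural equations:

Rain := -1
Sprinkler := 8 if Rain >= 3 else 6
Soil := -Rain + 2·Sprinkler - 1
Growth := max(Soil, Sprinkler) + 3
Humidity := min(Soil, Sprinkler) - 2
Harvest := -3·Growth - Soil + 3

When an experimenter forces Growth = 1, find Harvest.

Under do(Growth=1), the mechanism Growth := max(Soil, Sprinkler) + 3 is discarded; Growth is fixed at 1.
Sprinkler = 8 if Rain >= 3 else 6  [with Rain=-1]  = 6
Soil = -Rain + 2·Sprinkler - 1  [with Rain=-1, Sprinkler=6]  = 12
Harvest = -3·Growth - Soil + 3  [with Growth=1, Soil=12]  = -12

-12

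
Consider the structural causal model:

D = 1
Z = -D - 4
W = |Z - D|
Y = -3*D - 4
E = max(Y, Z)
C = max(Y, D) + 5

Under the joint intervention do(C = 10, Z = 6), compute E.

The joint intervention fixes C = 10, Z = 6, removing each variable's own equation.
Y = -3*D - 4  [with D=1]  = -7
E = max(Y, Z)  [with Y=-7, Z=6]  = 6

6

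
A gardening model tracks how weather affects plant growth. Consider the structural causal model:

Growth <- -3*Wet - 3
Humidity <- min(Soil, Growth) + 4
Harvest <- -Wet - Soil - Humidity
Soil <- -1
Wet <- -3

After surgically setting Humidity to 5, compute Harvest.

-1

Intervening sets Humidity = 5 and removes its equation (Humidity <- min(Soil, Growth) + 4).
Harvest = -Wet - Soil - Humidity  [with Wet=-3, Soil=-1, Humidity=5]  = -1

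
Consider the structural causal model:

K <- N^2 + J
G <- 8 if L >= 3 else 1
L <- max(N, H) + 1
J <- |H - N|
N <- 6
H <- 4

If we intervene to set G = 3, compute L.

The intervention breaks the incoming arrows to G: G <- 8 if L >= 3 else 1 no longer applies, and G = 3.
Since L is not a descendant of the intervened variable, it is unaffected.
L = max(N, H) + 1  [with N=6, H=4]  = 7

7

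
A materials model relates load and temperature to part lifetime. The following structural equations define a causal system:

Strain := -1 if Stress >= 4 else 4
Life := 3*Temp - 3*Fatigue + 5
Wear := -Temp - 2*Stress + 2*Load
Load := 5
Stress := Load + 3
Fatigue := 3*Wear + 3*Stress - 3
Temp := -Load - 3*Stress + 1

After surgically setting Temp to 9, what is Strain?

-1

Under do(Temp=9), the mechanism Temp := -Load - 3*Stress + 1 is discarded; Temp is fixed at 9.
Since Strain is not a descendant of the intervened variable, it is unaffected.
Stress = Load + 3  [with Load=5]  = 8
Strain = -1 if Stress >= 4 else 4  [with Stress=8]  = -1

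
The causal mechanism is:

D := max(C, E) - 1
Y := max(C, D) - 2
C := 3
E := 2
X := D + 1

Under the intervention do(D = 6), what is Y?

The intervention breaks the incoming arrows to D: D := max(C, E) - 1 no longer applies, and D = 6.
Y = max(C, D) - 2  [with C=3, D=6]  = 4

4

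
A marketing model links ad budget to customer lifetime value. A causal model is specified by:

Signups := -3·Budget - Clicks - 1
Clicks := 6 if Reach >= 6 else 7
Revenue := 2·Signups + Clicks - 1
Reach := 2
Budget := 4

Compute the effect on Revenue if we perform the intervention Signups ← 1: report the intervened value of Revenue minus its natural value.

42

Intervening sets Signups = 1 and removes its equation (Signups := -3·Budget - Clicks - 1).
Clicks = 6 if Reach >= 6 else 7  [with Reach=2]  = 7
Revenue = 2·Signups + Clicks - 1  [with Signups=1, Clicks=7]  = 8
Without intervention: Clicks = 6 if Reach >= 6 else 7  [with Reach=2]  = 7; Signups = -3·Budget - Clicks - 1  [with Budget=4, Clicks=7]  = -20; Revenue = 2·Signups + Clicks - 1  [with Signups=-20, Clicks=7]  = -34.
Change = 8 − (-34) = 42.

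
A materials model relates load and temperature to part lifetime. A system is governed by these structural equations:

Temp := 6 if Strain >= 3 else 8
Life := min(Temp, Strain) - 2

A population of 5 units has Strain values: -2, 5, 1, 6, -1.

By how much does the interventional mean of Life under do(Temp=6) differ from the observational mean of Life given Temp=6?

-3.7

Under do(Temp=6), Temp's equation is replaced by Temp=6 for every unit. Per-unit Life: -4, 3, -1, 4, -3. Mean = -0.2.
Observing Temp=6 restricts to units where Temp's equation naturally yields 6: Strain ∈ {5, 6}. In that subpopulation Life = 3, 4, mean 3.5.
Difference = -0.2 − 3.5 = -3.7.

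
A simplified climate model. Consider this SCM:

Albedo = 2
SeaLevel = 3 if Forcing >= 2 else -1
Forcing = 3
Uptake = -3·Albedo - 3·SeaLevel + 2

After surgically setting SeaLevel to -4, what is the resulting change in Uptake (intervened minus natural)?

21

The intervention breaks the incoming arrows to SeaLevel: SeaLevel = 3 if Forcing >= 2 else -1 no longer applies, and SeaLevel = -4.
Uptake = -3·Albedo - 3·SeaLevel + 2  [with Albedo=2, SeaLevel=-4]  = 8
Without intervention: SeaLevel = 3 if Forcing >= 2 else -1  [with Forcing=3]  = 3; Uptake = -3·Albedo - 3·SeaLevel + 2  [with Albedo=2, SeaLevel=3]  = -13.
Change = 8 − (-13) = 21.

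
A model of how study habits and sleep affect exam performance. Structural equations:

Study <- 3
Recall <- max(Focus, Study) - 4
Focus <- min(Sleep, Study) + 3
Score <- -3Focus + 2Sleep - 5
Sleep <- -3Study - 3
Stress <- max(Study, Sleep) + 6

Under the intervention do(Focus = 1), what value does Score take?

Intervening sets Focus = 1 and removes its equation (Focus <- min(Sleep, Study) + 3).
Sleep = -3Study - 3  [with Study=3]  = -12
Score = -3Focus + 2Sleep - 5  [with Focus=1, Sleep=-12]  = -32

-32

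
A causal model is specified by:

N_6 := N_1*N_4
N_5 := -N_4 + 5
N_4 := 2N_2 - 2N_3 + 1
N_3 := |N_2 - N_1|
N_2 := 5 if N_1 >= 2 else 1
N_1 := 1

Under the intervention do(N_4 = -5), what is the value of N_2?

The intervention breaks the incoming arrows to N_4: N_4 := 2N_2 - 2N_3 + 1 no longer applies, and N_4 = -5.
Since N_2 is not a descendant of the intervened variable, it is unaffected.
N_2 = 5 if N_1 >= 2 else 1  [with N_1=1]  = 1

1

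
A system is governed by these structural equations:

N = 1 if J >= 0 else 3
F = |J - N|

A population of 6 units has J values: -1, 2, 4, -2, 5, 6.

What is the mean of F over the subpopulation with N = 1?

3.25

Conditioning on N=1 selects the 4 unit(s) with J ∈ {2, 4, 5, 6}. Their F values: 1, 3, 4, 5. Mean = 3.25.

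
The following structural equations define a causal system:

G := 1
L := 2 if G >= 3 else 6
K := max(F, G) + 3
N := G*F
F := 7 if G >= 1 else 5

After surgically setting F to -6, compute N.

-6

Under do(F=-6), the mechanism F := 7 if G >= 1 else 5 is discarded; F is fixed at -6.
N = G*F  [with G=1, F=-6]  = -6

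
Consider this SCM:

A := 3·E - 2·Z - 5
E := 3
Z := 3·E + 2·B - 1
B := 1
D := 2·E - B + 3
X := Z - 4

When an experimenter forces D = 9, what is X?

6

The intervention breaks the incoming arrows to D: D := 2·E - B + 3 no longer applies, and D = 9.
Since X is not a descendant of the intervened variable, it is unaffected.
Z = 3·E + 2·B - 1  [with E=3, B=1]  = 10
X = Z - 4  [with Z=10]  = 6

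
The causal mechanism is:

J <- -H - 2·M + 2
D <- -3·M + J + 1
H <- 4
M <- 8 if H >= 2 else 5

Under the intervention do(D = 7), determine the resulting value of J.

-18

Under do(D=7), the mechanism D <- -3·M + J + 1 is discarded; D is fixed at 7.
Since J is not a descendant of the intervened variable, it is unaffected.
M = 8 if H >= 2 else 5  [with H=4]  = 8
J = -H - 2·M + 2  [with H=4, M=8]  = -18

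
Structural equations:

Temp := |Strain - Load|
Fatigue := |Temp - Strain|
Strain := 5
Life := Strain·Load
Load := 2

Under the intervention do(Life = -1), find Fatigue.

The intervention breaks the incoming arrows to Life: Life := Strain·Load no longer applies, and Life = -1.
Since Fatigue is not a descendant of the intervened variable, it is unaffected.
Temp = |Strain - Load|  [with Strain=5, Load=2]  = 3
Fatigue = |Temp - Strain|  [with Temp=3, Strain=5]  = 2

2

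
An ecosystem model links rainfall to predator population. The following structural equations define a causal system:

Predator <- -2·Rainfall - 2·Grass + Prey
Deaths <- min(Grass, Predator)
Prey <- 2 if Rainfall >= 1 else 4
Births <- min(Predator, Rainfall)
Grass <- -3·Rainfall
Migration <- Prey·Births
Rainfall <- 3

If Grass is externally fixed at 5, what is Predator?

Under do(Grass=5), the mechanism Grass <- -3·Rainfall is discarded; Grass is fixed at 5.
Prey = 2 if Rainfall >= 1 else 4  [with Rainfall=3]  = 2
Predator = -2·Rainfall - 2·Grass + Prey  [with Rainfall=3, Grass=5, Prey=2]  = -14

-14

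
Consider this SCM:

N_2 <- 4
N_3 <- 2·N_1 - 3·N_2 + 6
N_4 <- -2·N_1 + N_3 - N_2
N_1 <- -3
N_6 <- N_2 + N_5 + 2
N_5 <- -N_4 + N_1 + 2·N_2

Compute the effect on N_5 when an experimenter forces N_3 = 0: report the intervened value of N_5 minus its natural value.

-12

do(N_3=0) replaces the equation N_3 <- 2·N_1 - 3·N_2 + 6 with the constant N_3 = 0.
N_4 = -2·N_1 + N_3 - N_2  [with N_1=-3, N_3=0, N_2=4]  = 2
N_5 = -N_4 + N_1 + 2·N_2  [with N_4=2, N_1=-3, N_2=4]  = 3
Without intervention: N_3 = 2·N_1 - 3·N_2 + 6  [with N_1=-3, N_2=4]  = -12; N_4 = -2·N_1 + N_3 - N_2  [with N_1=-3, N_3=-12, N_2=4]  = -10; N_5 = -N_4 + N_1 + 2·N_2  [with N_4=-10, N_1=-3, N_2=4]  = 15.
Change = 3 − 15 = -12.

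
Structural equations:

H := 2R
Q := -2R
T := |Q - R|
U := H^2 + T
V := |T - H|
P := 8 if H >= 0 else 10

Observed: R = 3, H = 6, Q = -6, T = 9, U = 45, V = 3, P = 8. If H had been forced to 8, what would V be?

Under do(H=8), the mechanism H := 2R is discarded; H is fixed at 8.
Q = -2R  [with R=3]  = -6
T = |Q - R|  [with Q=-6, R=3]  = 9
V = |T - H|  [with T=9, H=8]  = 1

1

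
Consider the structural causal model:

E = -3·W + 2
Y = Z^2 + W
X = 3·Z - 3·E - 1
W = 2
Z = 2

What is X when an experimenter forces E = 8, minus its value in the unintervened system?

-36

Intervening sets E = 8 and removes its equation (E = -3·W + 2).
X = 3·Z - 3·E - 1  [with Z=2, E=8]  = -19
Without intervention: E = -3·W + 2  [with W=2]  = -4; X = 3·Z - 3·E - 1  [with Z=2, E=-4]  = 17.
Change = -19 − 17 = -36.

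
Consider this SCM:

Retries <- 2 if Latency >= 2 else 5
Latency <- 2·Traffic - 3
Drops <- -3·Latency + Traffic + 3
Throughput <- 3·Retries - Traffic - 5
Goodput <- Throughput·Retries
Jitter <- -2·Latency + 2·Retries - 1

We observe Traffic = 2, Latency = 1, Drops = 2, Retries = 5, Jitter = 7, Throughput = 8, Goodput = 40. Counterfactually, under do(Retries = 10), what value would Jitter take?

Intervening sets Retries = 10 and removes its equation (Retries <- 2 if Latency >= 2 else 5).
Latency = 2·Traffic - 3  [with Traffic=2]  = 1
Jitter = -2·Latency + 2·Retries - 1  [with Latency=1, Retries=10]  = 17

17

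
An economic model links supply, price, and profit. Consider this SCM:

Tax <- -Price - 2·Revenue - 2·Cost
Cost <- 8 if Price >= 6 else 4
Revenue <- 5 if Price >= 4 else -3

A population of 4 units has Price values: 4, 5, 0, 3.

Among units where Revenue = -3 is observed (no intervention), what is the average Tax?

-3.5

E[Tax|Revenue=-3] averages over only the 2 units with Revenue=-3 (Price = 0, 3): Tax = -2, -5, mean -3.5.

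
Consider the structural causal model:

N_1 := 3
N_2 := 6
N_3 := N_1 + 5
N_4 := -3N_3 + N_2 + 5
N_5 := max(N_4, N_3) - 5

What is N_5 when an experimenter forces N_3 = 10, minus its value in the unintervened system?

do(N_3=10) replaces the equation N_3 := N_1 + 5 with the constant N_3 = 10.
N_4 = -3N_3 + N_2 + 5  [with N_3=10, N_2=6]  = -19
N_5 = max(N_4, N_3) - 5  [with N_4=-19, N_3=10]  = 5
Without intervention: N_3 = N_1 + 5  [with N_1=3]  = 8; N_4 = -3N_3 + N_2 + 5  [with N_3=8, N_2=6]  = -13; N_5 = max(N_4, N_3) - 5  [with N_4=-13, N_3=8]  = 3.
Change = 5 − 3 = 2.

2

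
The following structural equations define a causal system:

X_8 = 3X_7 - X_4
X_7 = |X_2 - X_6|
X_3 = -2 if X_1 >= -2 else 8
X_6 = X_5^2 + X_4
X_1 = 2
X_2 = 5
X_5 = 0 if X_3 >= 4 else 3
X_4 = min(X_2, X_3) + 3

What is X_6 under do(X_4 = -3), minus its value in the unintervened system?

Under do(X_4=-3), the mechanism X_4 = min(X_2, X_3) + 3 is discarded; X_4 is fixed at -3.
X_3 = -2 if X_1 >= -2 else 8  [with X_1=2]  = -2
X_5 = 0 if X_3 >= 4 else 3  [with X_3=-2]  = 3
X_6 = X_5^2 + X_4  [with X_5=3, X_4=-3]  = 6
Without intervention: X_3 = -2 if X_1 >= -2 else 8  [with X_1=2]  = -2; X_4 = min(X_2, X_3) + 3  [with X_2=5, X_3=-2]  = 1; X_5 = 0 if X_3 >= 4 else 3  [with X_3=-2]  = 3; X_6 = X_5^2 + X_4  [with X_5=3, X_4=1]  = 10.
Change = 6 − 10 = -4.

-4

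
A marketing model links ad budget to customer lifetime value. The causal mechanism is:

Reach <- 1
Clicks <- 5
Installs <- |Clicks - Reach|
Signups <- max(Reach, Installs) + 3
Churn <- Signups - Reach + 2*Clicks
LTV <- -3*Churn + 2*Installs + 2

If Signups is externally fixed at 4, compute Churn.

13

Intervening sets Signups = 4 and removes its equation (Signups <- max(Reach, Installs) + 3).
Churn = Signups - Reach + 2*Clicks  [with Signups=4, Reach=1, Clicks=5]  = 13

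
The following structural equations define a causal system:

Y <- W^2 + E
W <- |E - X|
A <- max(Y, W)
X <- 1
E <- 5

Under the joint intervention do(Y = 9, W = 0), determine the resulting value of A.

The joint intervention fixes Y = 9, W = 0, removing each variable's own equation.
A = max(Y, W)  [with Y=9, W=0]  = 9

9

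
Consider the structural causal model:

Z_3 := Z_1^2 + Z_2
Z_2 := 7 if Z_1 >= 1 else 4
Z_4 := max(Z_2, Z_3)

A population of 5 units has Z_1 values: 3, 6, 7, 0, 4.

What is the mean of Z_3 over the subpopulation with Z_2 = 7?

34.5

E[Z_3|Z_2=7] averages over only the 4 units with Z_2=7 (Z_1 = 3, 6, 7, 4): Z_3 = 16, 43, 56, 23, mean 34.5.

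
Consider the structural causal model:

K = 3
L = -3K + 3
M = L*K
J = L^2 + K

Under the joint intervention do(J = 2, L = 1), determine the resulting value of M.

The joint intervention fixes J = 2, L = 1, removing each variable's own equation.
M = L*K  [with L=1, K=3]  = 3

3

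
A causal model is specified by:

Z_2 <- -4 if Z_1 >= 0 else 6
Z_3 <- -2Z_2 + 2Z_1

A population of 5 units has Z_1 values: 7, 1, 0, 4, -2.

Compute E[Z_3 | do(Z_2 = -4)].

12

The intervention sets Z_2=-4 in all 5 units regardless of Z_1. Recomputing Z_3 per unit gives 22, 10, 8, 16, 4; average 12.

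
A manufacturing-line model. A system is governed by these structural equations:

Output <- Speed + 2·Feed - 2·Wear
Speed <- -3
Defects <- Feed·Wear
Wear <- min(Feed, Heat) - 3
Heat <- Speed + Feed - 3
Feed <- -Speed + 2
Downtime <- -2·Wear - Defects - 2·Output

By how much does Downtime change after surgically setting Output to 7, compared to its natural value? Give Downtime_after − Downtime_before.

Intervening sets Output = 7 and removes its equation (Output <- Speed + 2·Feed - 2·Wear).
Feed = -Speed + 2  [with Speed=-3]  = 5
Heat = Speed + Feed - 3  [with Speed=-3, Feed=5]  = -1
Wear = min(Feed, Heat) - 3  [with Feed=5, Heat=-1]  = -4
Defects = Feed·Wear  [with Feed=5, Wear=-4]  = -20
Downtime = -2·Wear - Defects - 2·Output  [with Wear=-4, Defects=-20, Output=7]  = 14
Without intervention: Feed = -Speed + 2  [with Speed=-3]  = 5; Heat = Speed + Feed - 3  [with Speed=-3, Feed=5]  = -1; Wear = min(Feed, Heat) - 3  [with Feed=5, Heat=-1]  = -4; Defects = Feed·Wear  [with Feed=5, Wear=-4]  = -20; Output = Speed + 2·Feed - 2·Wear  [with Speed=-3, Feed=5, Wear=-4]  = 15; Downtime = -2·Wear - Defects - 2·Output  [with Wear=-4, Defects=-20, Output=15]  = -2.
Change = 14 − (-2) = 16.

16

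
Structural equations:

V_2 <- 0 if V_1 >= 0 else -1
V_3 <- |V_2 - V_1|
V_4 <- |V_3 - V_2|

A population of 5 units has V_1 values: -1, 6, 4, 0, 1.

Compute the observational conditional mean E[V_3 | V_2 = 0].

E[V_3|V_2=0] averages over only the 4 units with V_2=0 (V_1 = 6, 4, 0, 1): V_3 = 6, 4, 0, 1, mean 2.75.

2.75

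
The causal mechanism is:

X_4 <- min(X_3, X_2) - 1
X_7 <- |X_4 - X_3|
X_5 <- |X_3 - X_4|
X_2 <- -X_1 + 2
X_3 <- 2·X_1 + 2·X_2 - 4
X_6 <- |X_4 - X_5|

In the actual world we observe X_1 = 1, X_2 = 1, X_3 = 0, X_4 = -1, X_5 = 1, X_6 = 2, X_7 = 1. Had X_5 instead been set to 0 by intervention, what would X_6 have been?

The intervention breaks the incoming arrows to X_5: X_5 <- |X_3 - X_4| no longer applies, and X_5 = 0.
X_2 = -X_1 + 2  [with X_1=1]  = 1
X_3 = 2·X_1 + 2·X_2 - 4  [with X_1=1, X_2=1]  = 0
X_4 = min(X_3, X_2) - 1  [with X_3=0, X_2=1]  = -1
X_6 = |X_4 - X_5|  [with X_4=-1, X_5=0]  = 1

1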